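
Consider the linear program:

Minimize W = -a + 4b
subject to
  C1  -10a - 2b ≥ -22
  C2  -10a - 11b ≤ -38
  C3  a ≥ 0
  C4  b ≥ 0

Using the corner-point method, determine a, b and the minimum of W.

Feasible corners and W = -a + 4b:
  (83/45, 16/9) → W = 79/15
  (0, 11) → W = 44
  (0, 38/11) → W = 152/11

a = 83/45, b = 16/9, minimum W = 79/15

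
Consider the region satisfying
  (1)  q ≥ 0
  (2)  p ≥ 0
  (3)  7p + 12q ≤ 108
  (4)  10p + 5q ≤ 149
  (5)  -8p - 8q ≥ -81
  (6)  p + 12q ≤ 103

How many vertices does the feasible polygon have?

5

Intersecting each pair of boundary lines and keeping only the points that satisfy every inequality leaves:
  (0, 0)
  (81/8, 0)
  (0, 103/12)
  (27/10, 297/40)
  (5/6, 613/72)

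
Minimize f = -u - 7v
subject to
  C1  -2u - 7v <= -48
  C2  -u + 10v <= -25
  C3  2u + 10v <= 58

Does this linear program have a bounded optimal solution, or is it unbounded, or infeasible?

Extreme points and f = -u - 7v:
  (655/27, -2/27) → f = -641/27
  (83/3, 4/15) → f = -443/15
The feasible region has finitely many vertices and no improving ray; the minimum is -443/15 at (83/3, 4/15).

bounded optimum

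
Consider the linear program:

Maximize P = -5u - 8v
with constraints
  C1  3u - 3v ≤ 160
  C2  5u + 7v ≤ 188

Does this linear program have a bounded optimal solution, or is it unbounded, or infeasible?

From the feasible point (421/9, -59/9), moving in the direction (-3, -3) keeps every constraint satisfied while P increases without bound.

unbounded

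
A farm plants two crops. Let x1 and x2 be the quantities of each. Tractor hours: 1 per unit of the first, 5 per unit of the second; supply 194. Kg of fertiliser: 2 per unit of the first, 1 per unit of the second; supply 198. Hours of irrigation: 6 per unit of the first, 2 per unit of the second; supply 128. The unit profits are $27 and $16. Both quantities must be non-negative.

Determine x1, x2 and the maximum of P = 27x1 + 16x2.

x1 = 9, x2 = 37, maximum P = 835

Corner points and P = 27x1 + 16x2:
  (0, 0) → P = 0
  (0, 194/5) → P = 3104/5
  (64/3, 0) → P = 576
  (9, 37) → P = 835

At the optimal vertex, x1 + 5x2 = 194 and 6x1 + 2x2 = 128.
Solving simultaneously gives x1 = 9, x2 = 37.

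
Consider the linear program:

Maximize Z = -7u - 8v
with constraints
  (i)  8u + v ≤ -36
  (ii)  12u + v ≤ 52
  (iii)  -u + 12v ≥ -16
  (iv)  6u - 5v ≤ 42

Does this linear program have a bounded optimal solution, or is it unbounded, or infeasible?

From the feasible point (-416/97, -164/97), moving in the direction (-12, -1) keeps every constraint satisfied while Z increases without bound.

unbounded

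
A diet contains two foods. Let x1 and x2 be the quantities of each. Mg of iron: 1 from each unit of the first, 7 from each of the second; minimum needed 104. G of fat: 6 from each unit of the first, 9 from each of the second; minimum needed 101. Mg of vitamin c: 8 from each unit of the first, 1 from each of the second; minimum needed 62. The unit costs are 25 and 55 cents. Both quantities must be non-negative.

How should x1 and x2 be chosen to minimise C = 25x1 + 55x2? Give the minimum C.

x1 = 6, x2 = 14, minimum C = 920

Extreme points and C = 25x1 + 55x2:
  (0, 62) → C = 3410
  (104, 0) → C = 2600
  (6, 14) → C = 920
The feasible region is unbounded (it extends along (0, 1), (1, 0)), but C strictly increases along every unbounded feasible direction, so there is no improving ray and the minimum is attained at a vertex.

The binding constraints are x1 + 7x2 = 104 and 8x1 + x2 = 62.
Solving simultaneously gives x1 = 6, x2 = 14.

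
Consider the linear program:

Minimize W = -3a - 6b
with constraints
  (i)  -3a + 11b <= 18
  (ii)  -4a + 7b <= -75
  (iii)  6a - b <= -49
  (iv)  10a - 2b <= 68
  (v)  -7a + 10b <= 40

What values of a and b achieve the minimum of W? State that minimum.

The feasible region is unbounded (it extends along (-10, -7), (-1, -5)), but W strictly increases along every unbounded feasible direction, so there is no improving ray and the minimum is attained at a vertex.

a = -11, b = -17, minimum W = 135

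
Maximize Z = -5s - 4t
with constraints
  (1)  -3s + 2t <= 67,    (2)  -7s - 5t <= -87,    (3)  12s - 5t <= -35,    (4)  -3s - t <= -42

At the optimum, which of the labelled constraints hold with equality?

(3) and (4)

Vertices and Z = -5s - 4t:
  (265/9, 233/3) → Z = -4121/9
  (17/9, 109/3) → Z = -1393/9
  (175/27, 203/9) → Z = -3311/27

The maximum is at (175/27, 203/9). Substituting into each constraint, equality holds for (3) and (4); the remaining constraints have slack.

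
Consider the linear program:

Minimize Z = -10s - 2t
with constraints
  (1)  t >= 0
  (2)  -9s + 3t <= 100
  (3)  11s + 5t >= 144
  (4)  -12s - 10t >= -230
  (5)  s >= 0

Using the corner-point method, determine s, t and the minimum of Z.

s = 115/6, t = 0, minimum Z = -575/3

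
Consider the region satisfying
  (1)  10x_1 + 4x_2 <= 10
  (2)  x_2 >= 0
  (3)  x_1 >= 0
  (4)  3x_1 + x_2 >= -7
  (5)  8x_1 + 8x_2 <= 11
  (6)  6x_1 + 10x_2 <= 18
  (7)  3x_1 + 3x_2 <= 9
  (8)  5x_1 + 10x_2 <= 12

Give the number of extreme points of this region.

Intersecting each pair of boundary lines and keeping only the points that satisfy every inequality leaves:
  (1, 0)
  (3/4, 5/8)
  (0, 0)
  (0, 6/5)
  (7/20, 41/40)

5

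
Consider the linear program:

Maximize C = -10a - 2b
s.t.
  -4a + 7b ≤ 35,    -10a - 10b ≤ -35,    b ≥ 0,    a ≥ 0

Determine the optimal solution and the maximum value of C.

a = 0, b = 7/2, maximum C = -7

Vertices and C = -10a - 2b:
  (0, 5) → C = -10
  (7/2, 0) → C = -35
  (0, 7/2) → C = -7
The feasible region is unbounded (it extends along (7, 4), (1, 0)), but C strictly decreases along every unbounded feasible direction, so there is no improving ray and the maximum is attained at a vertex.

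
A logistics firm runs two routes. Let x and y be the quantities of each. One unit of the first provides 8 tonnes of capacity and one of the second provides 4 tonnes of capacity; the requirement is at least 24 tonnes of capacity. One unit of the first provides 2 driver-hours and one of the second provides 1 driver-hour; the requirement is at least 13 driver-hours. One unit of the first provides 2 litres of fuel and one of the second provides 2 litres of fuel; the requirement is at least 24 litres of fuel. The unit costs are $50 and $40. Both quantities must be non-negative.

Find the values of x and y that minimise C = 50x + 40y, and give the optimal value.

x = 1, y = 11, minimum C = 490

Feasible corners and C = 50x + 40y:
  (0, 13) → C = 520
  (12, 0) → C = 600
  (1, 11) → C = 490
The feasible region is unbounded (it extends along (0, 1), (1, 0)), but C strictly increases along every unbounded feasible direction, so there is no improving ray and the minimum is attained at a vertex.

At the optimal vertex, 2x + y = 13 and 2x + 2y = 24.
Solving simultaneously gives x = 1, y = 11.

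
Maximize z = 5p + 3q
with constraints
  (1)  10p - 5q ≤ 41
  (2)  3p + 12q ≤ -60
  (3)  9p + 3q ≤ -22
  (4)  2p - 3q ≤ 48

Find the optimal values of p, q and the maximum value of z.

Extreme points and z = 5p + 3q:
  (13/75, -589/75) → z = -1702/75
  (-117/20, -199/10) → z = -1779/20
  (-28/33, -158/33) → z = -614/33
The feasible region is unbounded (it extends along (-3, -2), (-4, 1)), but z strictly decreases along every unbounded feasible direction, so there is no improving ray and the maximum is attained at a vertex.

p = -28/33, q = -158/33, maximum z = -614/33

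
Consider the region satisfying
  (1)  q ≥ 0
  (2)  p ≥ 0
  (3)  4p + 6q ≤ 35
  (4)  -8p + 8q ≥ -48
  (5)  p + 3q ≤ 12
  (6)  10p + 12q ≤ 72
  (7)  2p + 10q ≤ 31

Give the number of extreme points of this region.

Of the 21 pairwise boundary intersections, those satisfying every inequality are:
  (0, 0)
  (6, 0)
  (0, 31/10)
  (72/11, 6/11)
  (87/19, 83/38)

5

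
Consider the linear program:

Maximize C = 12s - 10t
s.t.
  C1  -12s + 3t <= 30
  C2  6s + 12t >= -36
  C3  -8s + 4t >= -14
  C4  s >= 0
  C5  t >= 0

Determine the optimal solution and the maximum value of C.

s = 7/4, t = 0, maximum C = 21

Feasible corners and C = 12s - 10t:
  (0, 10) → C = -100
  (7/4, 0) → C = 21
  (0, 0) → C = 0
The feasible region is unbounded (it extends along (1, 2), (1, 4)), but C strictly decreases along every unbounded feasible direction, so there is no improving ray and the maximum is attained at a vertex.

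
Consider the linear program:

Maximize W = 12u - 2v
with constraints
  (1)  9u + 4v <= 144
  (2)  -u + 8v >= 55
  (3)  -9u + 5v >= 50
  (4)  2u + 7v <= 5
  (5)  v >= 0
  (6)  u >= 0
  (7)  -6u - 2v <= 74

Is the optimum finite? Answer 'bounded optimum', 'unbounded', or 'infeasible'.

infeasible

The boundaries 9u + 4v = 144 and -9u + 5v = 50 meet at (520/81, 194/9), but that point violates 2u + 7v ≤ 5. Every candidate vertex is excluded by some other constraint, so the feasible region is empty.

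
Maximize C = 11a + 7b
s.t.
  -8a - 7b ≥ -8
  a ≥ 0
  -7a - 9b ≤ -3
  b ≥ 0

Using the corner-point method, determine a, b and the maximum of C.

The binding constraints are -8a - 7b = -8 and b = 0.
Solving simultaneously gives a = 1, b = 0.

a = 1, b = 0, maximum C = 11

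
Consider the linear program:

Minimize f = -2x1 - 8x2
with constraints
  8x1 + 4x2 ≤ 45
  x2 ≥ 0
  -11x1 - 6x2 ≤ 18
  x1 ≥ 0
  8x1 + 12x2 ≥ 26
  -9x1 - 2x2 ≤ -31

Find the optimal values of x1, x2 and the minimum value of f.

Extreme points and f = -2x1 - 8x2:
  (45/8, 0) → f = -45/4
  (17/10, 157/20) → f = -331/5
  (31/9, 0) → f = -62/9

x1 = 17/10, x2 = 157/20, minimum f = -331/5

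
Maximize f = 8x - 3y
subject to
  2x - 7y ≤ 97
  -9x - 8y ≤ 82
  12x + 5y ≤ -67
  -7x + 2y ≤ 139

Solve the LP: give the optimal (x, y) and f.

x = -42/17, y = -127/17, maximum f = 45/17

Corner points and f = 8x - 3y:
  (-42/17, -127/17) → f = 45/17
  (-638/37, 677/74) → f = -12239/74
  (-829/59, 1199/59) → f = -10229/59

The optimum lies where -9x - 8y = 82 and 12x + 5y = -67.
Solving simultaneously gives x = -42/17, y = -127/17.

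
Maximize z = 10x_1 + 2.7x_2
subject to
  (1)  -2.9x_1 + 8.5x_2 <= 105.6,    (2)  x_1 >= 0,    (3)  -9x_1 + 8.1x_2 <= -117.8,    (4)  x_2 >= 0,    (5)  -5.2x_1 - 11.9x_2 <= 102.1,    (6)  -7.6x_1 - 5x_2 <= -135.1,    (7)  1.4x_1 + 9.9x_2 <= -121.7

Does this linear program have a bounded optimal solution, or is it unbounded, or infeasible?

The boundaries -2.9x_1 + 8.5x_2 = 105.6 and -9x_1 + 8.1x_2 = -117.8 meet at (185666/5301, 129202/5301), but that point violates 1.4x_1 + 9.9x_2 ≤ -121.7. Every candidate vertex is excluded by some other constraint, so the feasible region is empty.

infeasible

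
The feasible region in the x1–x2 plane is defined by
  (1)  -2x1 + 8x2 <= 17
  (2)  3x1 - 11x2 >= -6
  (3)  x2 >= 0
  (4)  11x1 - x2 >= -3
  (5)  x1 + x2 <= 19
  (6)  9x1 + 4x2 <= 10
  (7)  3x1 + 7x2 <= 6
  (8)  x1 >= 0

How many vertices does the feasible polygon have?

5

The feasible vertices (each the meet of two boundaries and inside every other half-plane) are:
  (4/9, 2/3)
  (0, 6/11)
  (10/9, 0)
  (0, 0)
  (46/51, 8/17)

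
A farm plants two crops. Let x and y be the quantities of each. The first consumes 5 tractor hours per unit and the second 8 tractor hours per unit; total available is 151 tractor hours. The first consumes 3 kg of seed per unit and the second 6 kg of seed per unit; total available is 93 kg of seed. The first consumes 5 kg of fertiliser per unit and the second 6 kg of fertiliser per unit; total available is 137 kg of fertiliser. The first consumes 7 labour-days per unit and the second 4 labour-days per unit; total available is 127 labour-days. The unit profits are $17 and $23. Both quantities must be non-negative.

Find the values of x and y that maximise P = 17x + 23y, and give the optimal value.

x = 13, y = 9, maximum P = 428

Feasible corners and P = 17x + 23y:
  (0, 0) → P = 0
  (0, 31/2) → P = 713/2
  (127/7, 0) → P = 2159/7
  (13, 9) → P = 428

The binding constraints are 3x + 6y = 93 and 7x + 4y = 127.
Solving simultaneously gives x = 13, y = 9.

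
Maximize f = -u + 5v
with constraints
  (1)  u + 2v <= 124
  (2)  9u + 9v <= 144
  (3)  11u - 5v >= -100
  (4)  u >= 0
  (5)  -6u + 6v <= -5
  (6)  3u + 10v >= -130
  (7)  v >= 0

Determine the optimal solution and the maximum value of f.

The binding constraints are 9u + 9v = 144 and -6u + 6v = -5.
Solving simultaneously gives u = 101/12, v = 91/12.

u = 101/12, v = 91/12, maximum f = 59/2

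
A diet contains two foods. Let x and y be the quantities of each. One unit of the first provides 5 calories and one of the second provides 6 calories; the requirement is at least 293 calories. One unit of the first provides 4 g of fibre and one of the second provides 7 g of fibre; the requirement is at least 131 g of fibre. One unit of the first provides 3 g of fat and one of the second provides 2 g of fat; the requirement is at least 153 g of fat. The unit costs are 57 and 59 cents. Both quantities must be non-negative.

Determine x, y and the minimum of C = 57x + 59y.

x = 83/2, y = 57/4, minimum C = 12825/4

Corner points and C = 57x + 59y:
  (0, 153/2) → C = 9027/2
  (293/5, 0) → C = 16701/5
  (83/2, 57/4) → C = 12825/4
The feasible region is unbounded (it extends along (0, 1), (1, 0)), but C strictly increases along every unbounded feasible direction, so there is no improving ray and the minimum is attained at a vertex.

The optimum lies where 5x + 6y = 293 and 3x + 2y = 153.
Solving simultaneously gives x = 83/2, y = 57/4.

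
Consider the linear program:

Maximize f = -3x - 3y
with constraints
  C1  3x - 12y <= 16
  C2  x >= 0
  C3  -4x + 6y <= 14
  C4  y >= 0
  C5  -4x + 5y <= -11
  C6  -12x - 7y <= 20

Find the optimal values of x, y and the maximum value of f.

x = 11/4, y = 0, maximum f = -33/4

The feasible region is unbounded (it extends along (3, 2), (4, 1)), but f strictly decreases along every unbounded feasible direction, so there is no improving ray and the maximum is attained at a vertex.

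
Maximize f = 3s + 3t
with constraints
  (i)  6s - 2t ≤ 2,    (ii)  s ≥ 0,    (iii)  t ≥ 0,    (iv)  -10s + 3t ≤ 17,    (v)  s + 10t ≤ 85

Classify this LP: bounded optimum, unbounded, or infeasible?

Feasible corners and f = 3s + 3t:
  (1/3, 0) → f = 1
  (95/31, 254/31) → f = 1047/31
  (0, 0) → f = 0
  (0, 17/3) → f = 17
  (85/103, 867/103) → f = 2856/103
The feasible region has finitely many vertices and no improving ray; the maximum is 1047/31 at (95/31, 254/31).

bounded optimum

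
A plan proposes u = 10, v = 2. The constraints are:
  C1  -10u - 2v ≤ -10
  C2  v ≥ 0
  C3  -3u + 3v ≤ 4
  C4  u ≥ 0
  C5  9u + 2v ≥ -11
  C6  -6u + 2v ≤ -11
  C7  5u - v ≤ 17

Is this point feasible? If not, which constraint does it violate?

not feasible — violates C7

Constraint C7: 5u - v = 48, which is not ≤ 17. All other constraints are satisfied.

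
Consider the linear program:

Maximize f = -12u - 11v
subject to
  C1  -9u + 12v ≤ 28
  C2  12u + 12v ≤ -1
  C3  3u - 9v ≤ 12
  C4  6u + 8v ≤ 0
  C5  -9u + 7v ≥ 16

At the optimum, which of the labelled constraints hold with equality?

C1 and C3

Vertices and f = -12u - 11v:
  (-44/5, -64/15) → f = 2288/15
  (-14/9, 7/6) → f = 35/6
  (-19/5, -13/5) → f = 371/5
  (-64/57, 16/19) → f = 80/19

The maximum is at (-44/5, -64/15). Substituting into each constraint, equality holds for C1 and C3; the remaining constraints have slack.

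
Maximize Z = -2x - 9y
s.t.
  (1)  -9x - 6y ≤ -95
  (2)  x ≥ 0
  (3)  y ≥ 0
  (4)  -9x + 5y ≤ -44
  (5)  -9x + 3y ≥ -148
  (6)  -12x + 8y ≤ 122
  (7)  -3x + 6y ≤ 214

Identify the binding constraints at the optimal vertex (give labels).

(1) and (3)

Vertices and Z = -2x - 9y:
  (95/9, 0) → Z = -190/9
  (739/99, 51/11) → Z = -5609/99
  (148/9, 0) → Z = -296/9
  (304/9, 52) → Z = -4820/9

The maximum is at (95/9, 0). Substituting into each constraint, equality holds for (1) and (3); the remaining constraints have slack.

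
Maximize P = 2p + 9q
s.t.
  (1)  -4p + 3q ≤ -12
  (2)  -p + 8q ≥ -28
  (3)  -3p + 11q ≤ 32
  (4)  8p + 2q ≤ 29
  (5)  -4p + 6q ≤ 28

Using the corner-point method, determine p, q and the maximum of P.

Extreme points and P = 2p + 9q:
  (12/29, -100/29) → P = -876/29
  (111/32, 5/8) → P = 201/16
  (48/11, -65/22) → P = -393/22

The binding constraints are -4p + 3q = -12 and 8p + 2q = 29.
Solving simultaneously gives p = 111/32, q = 5/8.

p = 111/32, q = 5/8, maximum P = 201/16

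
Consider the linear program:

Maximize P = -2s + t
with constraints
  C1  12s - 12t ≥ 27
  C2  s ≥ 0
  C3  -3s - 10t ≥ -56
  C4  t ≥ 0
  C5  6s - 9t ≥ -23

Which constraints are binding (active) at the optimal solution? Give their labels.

Feasible corners and P = -2s + t:
  (157/26, 197/52) → P = -431/52
  (9/4, 0) → P = -9/2
  (56/3, 0) → P = -112/3

The maximum is at (9/4, 0). Substituting into each constraint, equality holds for C1 and C4; the remaining constraints have slack.

C1 and C4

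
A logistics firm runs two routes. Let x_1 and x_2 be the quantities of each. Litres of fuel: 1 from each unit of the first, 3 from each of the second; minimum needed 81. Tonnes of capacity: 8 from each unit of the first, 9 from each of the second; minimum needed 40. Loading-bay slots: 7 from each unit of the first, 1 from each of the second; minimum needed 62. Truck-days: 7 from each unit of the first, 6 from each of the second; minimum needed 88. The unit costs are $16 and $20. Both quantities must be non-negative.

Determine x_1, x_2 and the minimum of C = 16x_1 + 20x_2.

Feasible corners and C = 16x_1 + 20x_2:
  (0, 62) → C = 1240
  (81, 0) → C = 1296
  (21/4, 101/4) → C = 589
The feasible region is unbounded (it extends along (0, 1), (1, 0)), but C strictly increases along every unbounded feasible direction, so there is no improving ray and the minimum is attained at a vertex.

At the optimal vertex, x_1 + 3x_2 = 81 and 7x_1 + x_2 = 62.
Solving simultaneously gives x_1 = 21/4, x_2 = 101/4.

x_1 = 21/4, x_2 = 101/4, minimum C = 589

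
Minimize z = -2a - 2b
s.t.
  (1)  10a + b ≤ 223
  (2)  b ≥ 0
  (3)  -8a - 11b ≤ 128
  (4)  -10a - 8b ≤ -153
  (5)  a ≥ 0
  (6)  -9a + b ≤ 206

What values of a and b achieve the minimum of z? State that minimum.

a = 17/19, b = 4067/19, minimum z = -8168/19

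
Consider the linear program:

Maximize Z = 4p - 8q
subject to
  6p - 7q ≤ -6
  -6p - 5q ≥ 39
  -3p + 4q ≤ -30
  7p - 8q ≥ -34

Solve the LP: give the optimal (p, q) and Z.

p = -190, q = -162, maximum Z = 536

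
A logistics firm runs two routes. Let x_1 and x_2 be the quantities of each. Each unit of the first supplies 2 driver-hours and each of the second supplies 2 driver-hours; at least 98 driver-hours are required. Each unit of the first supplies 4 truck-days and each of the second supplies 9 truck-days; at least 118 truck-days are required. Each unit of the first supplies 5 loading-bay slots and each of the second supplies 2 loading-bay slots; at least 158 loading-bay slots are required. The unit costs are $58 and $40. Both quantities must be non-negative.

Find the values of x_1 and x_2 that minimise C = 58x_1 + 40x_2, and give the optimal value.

Extreme points and C = 58x_1 + 40x_2:
  (0, 79) → C = 3160
  (49, 0) → C = 2842
  (20, 29) → C = 2320
The feasible region is unbounded (it extends along (0, 1), (1, 0)), but C strictly increases along every unbounded feasible direction, so there is no improving ray and the minimum is attained at a vertex.

At the optimal vertex, 2x_1 + 2x_2 = 98 and 5x_1 + 2x_2 = 158.
Solving simultaneously gives x_1 = 20, x_2 = 29.

x_1 = 20, x_2 = 29, minimum C = 2320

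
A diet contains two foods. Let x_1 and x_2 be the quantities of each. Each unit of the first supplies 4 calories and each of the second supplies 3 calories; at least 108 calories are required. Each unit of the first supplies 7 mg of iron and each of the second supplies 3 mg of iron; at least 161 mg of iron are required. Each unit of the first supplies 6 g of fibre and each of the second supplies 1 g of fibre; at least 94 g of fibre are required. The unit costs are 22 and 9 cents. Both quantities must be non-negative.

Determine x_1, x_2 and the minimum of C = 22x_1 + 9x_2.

Extreme points and C = 22x_1 + 9x_2:
  (0, 94) → C = 846
  (27, 0) → C = 594
  (53/3, 112/9) → C = 1502/3
  (11, 28) → C = 494
The feasible region is unbounded (it extends along (0, 1), (1, 0)), but C strictly increases along every unbounded feasible direction, so there is no improving ray and the minimum is attained at a vertex.

x_1 = 11, x_2 = 28, minimum C = 494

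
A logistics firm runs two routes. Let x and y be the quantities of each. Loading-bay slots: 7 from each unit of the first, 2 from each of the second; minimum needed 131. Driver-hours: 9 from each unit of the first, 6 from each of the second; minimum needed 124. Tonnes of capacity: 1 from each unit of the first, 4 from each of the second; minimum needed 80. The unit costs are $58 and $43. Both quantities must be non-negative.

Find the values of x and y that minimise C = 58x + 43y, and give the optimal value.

Extreme points and C = 58x + 43y:
  (0, 131/2) → C = 5633/2
  (80, 0) → C = 4640
  (14, 33/2) → C = 3043/2
The feasible region is unbounded (it extends along (0, 1), (1, 0)), but C strictly increases along every unbounded feasible direction, so there is no improving ray and the minimum is attained at a vertex.

x = 14, y = 33/2, minimum C = 3043/2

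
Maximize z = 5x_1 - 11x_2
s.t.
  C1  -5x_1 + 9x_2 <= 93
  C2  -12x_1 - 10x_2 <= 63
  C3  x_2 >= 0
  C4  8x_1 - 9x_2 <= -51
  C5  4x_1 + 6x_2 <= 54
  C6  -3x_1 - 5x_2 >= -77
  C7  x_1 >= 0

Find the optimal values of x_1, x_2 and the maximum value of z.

The optimum lies where 8x_1 - 9x_2 = -51 and x_1 = 0.
Solving simultaneously gives x_1 = 0, x_2 = 17/3.

x_1 = 0, x_2 = 17/3, maximum z = -187/3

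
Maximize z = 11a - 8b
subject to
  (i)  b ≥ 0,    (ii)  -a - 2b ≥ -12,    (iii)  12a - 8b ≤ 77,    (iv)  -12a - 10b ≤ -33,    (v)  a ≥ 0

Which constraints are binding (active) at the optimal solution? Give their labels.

Feasible corners and z = 11a - 8b:
  (77/12, 0) → z = 847/12
  (11/4, 0) → z = 121/4
  (125/16, 67/32) → z = 1107/16
  (0, 6) → z = -48
  (0, 33/10) → z = -132/5

The maximum is at (77/12, 0). Substituting into each constraint, equality holds for (i) and (iii); the remaining constraints have slack.

(i) and (iii)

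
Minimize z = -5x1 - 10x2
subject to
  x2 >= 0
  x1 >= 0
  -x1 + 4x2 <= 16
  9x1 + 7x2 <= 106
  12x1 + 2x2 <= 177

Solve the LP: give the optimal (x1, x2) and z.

Corner points and z = -5x1 - 10x2:
  (0, 0) → z = 0
  (106/9, 0) → z = -530/9
  (0, 4) → z = -40
  (312/43, 250/43) → z = -4060/43

x1 = 312/43, x2 = 250/43, minimum z = -4060/43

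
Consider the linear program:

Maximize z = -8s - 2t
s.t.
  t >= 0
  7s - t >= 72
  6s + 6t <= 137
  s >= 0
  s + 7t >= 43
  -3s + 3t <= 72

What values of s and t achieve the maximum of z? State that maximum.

s = 547/50, t = 229/50, maximum z = -2417/25

Corner points and z = -8s - 2t:
  (569/48, 527/48) → z = -2803/24
  (547/50, 229/50) → z = -2417/25
  (701/36, 121/36) → z = -325/2

At the optimal vertex, 7s - t = 72 and s + 7t = 43.
Solving simultaneously gives s = 547/50, t = 229/50.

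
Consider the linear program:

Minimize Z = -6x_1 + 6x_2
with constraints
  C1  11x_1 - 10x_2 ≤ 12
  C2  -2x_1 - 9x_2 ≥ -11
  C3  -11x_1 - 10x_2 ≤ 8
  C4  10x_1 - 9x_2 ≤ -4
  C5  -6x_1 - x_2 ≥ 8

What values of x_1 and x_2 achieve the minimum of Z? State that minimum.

x_1 = -72/49, x_2 = 40/49, minimum Z = 96/7

The optimum lies where -11x_1 - 10x_2 = 8 and -6x_1 - x_2 = 8.
Solving simultaneously gives x_1 = -72/49, x_2 = 40/49.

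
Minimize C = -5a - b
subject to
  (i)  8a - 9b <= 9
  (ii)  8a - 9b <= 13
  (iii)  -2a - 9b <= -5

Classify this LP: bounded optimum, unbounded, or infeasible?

From the feasible point (7/5, 11/45), moving in the direction (9, 8) keeps every constraint satisfied while C decreases without bound.

unbounded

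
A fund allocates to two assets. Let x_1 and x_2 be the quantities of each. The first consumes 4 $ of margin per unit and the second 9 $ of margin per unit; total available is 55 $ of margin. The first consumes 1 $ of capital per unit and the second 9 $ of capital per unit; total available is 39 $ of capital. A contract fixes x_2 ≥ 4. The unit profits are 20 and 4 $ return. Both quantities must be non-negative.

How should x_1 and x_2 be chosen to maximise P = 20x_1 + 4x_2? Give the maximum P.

Extreme points and P = 20x_1 + 4x_2:
  (0, 13/3) → P = 52/3
  (0, 4) → P = 16
  (3, 4) → P = 76

x_1 = 3, x_2 = 4, maximum P = 76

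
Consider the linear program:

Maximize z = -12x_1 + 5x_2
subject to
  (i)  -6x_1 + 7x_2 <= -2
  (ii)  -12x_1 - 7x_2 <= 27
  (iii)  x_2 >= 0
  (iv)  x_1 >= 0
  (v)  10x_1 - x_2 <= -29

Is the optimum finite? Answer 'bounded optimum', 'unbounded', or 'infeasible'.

infeasible

The boundaries -6x_1 + 7x_2 = -2 and x_2 = 0 meet at (1/3, 0), but that point violates 10x_1 - x_2 ≤ -29. Every candidate vertex is excluded by some other constraint, so the feasible region is empty.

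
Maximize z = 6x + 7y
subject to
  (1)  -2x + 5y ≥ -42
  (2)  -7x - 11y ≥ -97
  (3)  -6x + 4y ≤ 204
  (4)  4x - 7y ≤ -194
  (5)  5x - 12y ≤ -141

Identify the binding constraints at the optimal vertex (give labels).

(2) and (4)

Feasible corners and z = 6x + 7y:
  (-928/47, 1005/47) → z = 1467/47
  (-485/31, 582/31) → z = 1164/31
  (-326/13, 174/13) → z = -738/13

The maximum is at (-485/31, 582/31). Substituting into each constraint, equality holds for (2) and (4); the remaining constraints have slack.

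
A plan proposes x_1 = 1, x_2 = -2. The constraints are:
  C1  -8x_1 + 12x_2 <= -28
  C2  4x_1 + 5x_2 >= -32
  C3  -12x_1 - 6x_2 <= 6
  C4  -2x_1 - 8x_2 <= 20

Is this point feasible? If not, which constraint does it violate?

feasible

C1: -32 ≤ -28 ✓
C2: -6 ≥ -32 ✓
C3: 0 ≤ 6 ✓
C4: 14 ≤ 20 ✓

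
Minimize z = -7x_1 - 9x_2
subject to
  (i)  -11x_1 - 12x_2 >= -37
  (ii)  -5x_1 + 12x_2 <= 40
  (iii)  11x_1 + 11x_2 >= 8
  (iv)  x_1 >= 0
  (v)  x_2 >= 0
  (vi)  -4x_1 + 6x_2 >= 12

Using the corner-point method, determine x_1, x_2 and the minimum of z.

Corner points and z = -7x_1 - 9x_2:
  (0, 37/12) → z = -111/4
  (13/19, 140/57) → z = -511/19
  (0, 2) → z = -18

x_1 = 0, x_2 = 37/12, minimum z = -111/4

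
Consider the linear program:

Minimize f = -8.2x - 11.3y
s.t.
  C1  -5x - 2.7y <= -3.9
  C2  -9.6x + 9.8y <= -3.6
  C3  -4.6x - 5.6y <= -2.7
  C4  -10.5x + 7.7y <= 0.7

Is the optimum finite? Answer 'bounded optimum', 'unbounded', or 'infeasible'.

unbounded

From the feasible point (2397/3746, 486/1873), moving in the direction (9.8, 9.6) keeps every constraint satisfied while f decreases without bound.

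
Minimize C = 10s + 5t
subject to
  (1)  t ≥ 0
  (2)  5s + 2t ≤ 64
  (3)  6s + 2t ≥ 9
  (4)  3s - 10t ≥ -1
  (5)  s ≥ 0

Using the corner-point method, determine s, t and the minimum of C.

Corner points and C = 10s + 5t:
  (64/5, 0) → C = 128
  (3/2, 0) → C = 15
  (319/28, 197/56) → C = 7365/56
  (4/3, 1/2) → C = 95/6

The binding constraints are t = 0 and 6s + 2t = 9.
Solving simultaneously gives s = 3/2, t = 0.

s = 3/2, t = 0, minimum C = 15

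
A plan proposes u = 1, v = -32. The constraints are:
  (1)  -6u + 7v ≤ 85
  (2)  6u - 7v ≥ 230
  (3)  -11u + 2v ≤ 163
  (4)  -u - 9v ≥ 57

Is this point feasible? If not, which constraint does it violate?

(1): -230 ≤ 85 ✓
(2): 230 ≥ 230 ✓
(3): -75 ≤ 163 ✓
(4): 287 ≥ 57 ✓

feasible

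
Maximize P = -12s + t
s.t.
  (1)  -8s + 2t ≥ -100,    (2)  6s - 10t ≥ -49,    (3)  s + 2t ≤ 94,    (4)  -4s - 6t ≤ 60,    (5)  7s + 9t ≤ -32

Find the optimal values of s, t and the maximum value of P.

s = -447/38, t = -41/19, maximum P = 139

Vertices and P = -12s + t:
  (60/7, -110/7) → P = -830/7
  (418/43, -478/43) → P = -5494/43
  (-447/38, -41/19) → P = 139
  (-761/124, 151/124) → P = 9283/124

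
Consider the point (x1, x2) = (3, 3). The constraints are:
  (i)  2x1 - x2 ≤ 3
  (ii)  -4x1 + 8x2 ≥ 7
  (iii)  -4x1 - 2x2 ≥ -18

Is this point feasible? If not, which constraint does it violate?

(i): 3 ≤ 3 ✓
(ii): 12 ≥ 7 ✓
(iii): -18 ≥ -18 ✓

feasible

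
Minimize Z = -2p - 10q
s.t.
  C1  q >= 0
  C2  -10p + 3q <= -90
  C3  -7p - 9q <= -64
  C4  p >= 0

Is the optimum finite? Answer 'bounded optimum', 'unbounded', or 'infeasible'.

unbounded

From the feasible point (64/7, 0), moving in the direction (3, 10) keeps every constraint satisfied while Z decreases without bound.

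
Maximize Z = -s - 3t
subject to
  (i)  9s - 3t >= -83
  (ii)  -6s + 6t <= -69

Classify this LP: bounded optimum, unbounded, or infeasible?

From the feasible point (-235/12, -373/12), moving in the direction (-3, -9) keeps every constraint satisfied while Z increases without bound.

unbounded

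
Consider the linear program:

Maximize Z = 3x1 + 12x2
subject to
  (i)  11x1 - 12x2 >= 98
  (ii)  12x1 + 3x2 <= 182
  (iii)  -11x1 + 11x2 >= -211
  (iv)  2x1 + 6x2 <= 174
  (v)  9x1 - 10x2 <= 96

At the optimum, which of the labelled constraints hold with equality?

(i) and (ii)

Feasible corners and Z = 3x1 + 12x2:
  (14, 14/3) → Z = 98
  (-86, -87) → Z = -1302
  (2108/147, 162/49) → Z = 4052/49

The maximum is at (14, 14/3). Substituting into each constraint, equality holds for (i) and (ii); the remaining constraints have slack.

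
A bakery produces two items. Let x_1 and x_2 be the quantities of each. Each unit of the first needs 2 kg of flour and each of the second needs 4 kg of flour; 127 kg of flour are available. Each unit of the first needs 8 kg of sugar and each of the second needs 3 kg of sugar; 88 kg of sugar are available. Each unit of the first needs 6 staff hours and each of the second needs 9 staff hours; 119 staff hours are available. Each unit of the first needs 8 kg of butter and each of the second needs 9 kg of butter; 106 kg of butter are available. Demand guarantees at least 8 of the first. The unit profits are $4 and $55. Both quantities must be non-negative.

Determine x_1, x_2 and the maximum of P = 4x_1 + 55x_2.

Corner points and P = 4x_1 + 55x_2:
  (11, 0) → P = 44
  (8, 0) → P = 32
  (79/8, 3) → P = 409/2
  (8, 14/3) → P = 866/3

The optimum lies where 8x_1 + 9x_2 = 106 and x_1 = 8.
Solving simultaneously gives x_1 = 8, x_2 = 14/3.

x_1 = 8, x_2 = 14/3, maximum P = 866/3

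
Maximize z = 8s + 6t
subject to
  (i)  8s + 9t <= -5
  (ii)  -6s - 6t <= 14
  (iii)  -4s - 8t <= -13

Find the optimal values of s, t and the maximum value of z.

Corner points and z = 8s + 6t:
  (-16, 41/3) → z = -46
  (-157/28, 31/7) → z = -128/7
  (-95/12, 67/12) → z = -179/6

s = -157/28, t = 31/7, maximum z = -128/7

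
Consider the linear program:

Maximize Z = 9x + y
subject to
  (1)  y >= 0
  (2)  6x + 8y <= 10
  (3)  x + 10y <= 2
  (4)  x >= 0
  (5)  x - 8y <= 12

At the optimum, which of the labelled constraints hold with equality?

Extreme points and Z = 9x + y:
  (5/3, 0) → Z = 15
  (0, 0) → Z = 0
  (21/13, 1/26) → Z = 379/26
  (0, 1/5) → Z = 1/5

The maximum is at (5/3, 0). Substituting into each constraint, equality holds for (1) and (2); the remaining constraints have slack.

(1) and (2)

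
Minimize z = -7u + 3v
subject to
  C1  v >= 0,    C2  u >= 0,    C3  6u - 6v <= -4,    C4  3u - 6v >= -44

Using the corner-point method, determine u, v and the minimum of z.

Vertices and z = -7u + 3v:
  (0, 2/3) → z = 2
  (0, 22/3) → z = 22
  (40/3, 14) → z = -154/3

u = 40/3, v = 14, minimum z = -154/3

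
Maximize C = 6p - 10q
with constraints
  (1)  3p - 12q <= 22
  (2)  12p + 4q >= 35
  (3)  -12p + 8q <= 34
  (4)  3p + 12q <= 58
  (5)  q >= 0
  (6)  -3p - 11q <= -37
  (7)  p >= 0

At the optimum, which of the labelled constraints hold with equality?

(1) and (4)

Extreme points and C = 6p - 10q:
  (40/3, 3/2) → C = 65
  (686/69, 15/23) → C = 1222/23
  (47/33, 197/44) → C = -797/22
  (79/40, 113/40) → C = -82/5

The maximum is at (40/3, 3/2). Substituting into each constraint, equality holds for (1) and (4); the remaining constraints have slack.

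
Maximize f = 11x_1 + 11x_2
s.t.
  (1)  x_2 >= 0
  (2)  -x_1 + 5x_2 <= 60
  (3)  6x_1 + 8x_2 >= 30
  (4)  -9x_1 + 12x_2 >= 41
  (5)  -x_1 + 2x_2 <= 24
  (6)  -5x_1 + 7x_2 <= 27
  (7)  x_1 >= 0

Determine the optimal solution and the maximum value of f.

x_1 = 37/3, x_2 = 38/3, maximum f = 275

Extreme points and f = 11x_1 + 11x_2:
  (2/9, 43/12) → f = 1507/36
  (0, 15/4) → f = 165/4
  (37/3, 38/3) → f = 275
  (0, 27/7) → f = 297/7

The binding constraints are -9x_1 + 12x_2 = 41 and -5x_1 + 7x_2 = 27.
Solving simultaneously gives x_1 = 37/3, x_2 = 38/3.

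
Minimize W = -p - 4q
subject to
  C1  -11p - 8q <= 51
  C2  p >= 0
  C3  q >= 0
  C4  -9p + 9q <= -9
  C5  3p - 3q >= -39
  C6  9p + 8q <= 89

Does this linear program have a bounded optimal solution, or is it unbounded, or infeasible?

Feasible corners and W = -p - 4q:
  (1, 0) → W = -1
  (89/9, 0) → W = -89/9
  (97/17, 80/17) → W = -417/17
The feasible region has finitely many vertices and no improving ray; the minimum is -417/17 at (97/17, 80/17).

bounded optimum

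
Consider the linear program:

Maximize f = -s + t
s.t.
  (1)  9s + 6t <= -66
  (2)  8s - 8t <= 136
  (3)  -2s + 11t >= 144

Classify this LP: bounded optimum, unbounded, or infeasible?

unbounded

From the feasible point (-530/37, 388/37), moving in the direction (-11, -2) keeps every constraint satisfied while f increases without bound.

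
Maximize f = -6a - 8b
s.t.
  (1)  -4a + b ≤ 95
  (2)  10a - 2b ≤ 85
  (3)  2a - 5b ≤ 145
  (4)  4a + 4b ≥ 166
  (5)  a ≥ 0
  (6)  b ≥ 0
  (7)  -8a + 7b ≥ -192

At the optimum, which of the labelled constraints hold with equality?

(2) and (4)

Extreme points and f = -6a - 8b:
  (275/2, 645) → f = -5985
  (0, 95) → f = -760
  (14, 55/2) → f = -304
  (0, 83/2) → f = -332

The maximum is at (14, 55/2). Substituting into each constraint, equality holds for (2) and (4); the remaining constraints have slack.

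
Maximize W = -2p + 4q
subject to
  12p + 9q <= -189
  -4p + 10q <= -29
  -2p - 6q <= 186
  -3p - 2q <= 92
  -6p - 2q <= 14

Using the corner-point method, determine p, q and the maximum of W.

p = 42/5, q = -161/5, maximum W = -728/5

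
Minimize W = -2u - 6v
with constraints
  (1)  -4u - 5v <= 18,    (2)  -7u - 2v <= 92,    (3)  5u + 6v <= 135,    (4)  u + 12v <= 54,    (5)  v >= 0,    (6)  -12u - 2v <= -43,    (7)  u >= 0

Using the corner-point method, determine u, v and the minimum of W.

Corner points and W = -2u - 6v:
  (24, 5/2) → W = -63
  (27, 0) → W = -54
  (204/71, 605/142) → W = -2223/71
  (43/12, 0) → W = -43/6

u = 24, v = 5/2, minimum W = -63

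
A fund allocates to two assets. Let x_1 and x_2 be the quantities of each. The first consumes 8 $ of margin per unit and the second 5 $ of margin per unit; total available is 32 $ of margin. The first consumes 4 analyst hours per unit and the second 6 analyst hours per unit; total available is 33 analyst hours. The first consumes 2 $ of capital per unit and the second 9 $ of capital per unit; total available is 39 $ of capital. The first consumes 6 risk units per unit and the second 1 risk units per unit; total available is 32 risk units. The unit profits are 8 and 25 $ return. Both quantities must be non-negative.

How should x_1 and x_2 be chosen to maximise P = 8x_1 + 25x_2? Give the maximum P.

x_1 = 3/2, x_2 = 4, maximum P = 112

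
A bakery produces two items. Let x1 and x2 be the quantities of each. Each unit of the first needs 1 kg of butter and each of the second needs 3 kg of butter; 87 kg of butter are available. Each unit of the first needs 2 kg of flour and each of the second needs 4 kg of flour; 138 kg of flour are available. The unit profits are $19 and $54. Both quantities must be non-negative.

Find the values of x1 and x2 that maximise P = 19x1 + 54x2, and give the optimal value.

x1 = 33, x2 = 18, maximum P = 1599

Feasible corners and P = 19x1 + 54x2:
  (0, 0) → P = 0
  (0, 29) → P = 1566
  (69, 0) → P = 1311
  (33, 18) → P = 1599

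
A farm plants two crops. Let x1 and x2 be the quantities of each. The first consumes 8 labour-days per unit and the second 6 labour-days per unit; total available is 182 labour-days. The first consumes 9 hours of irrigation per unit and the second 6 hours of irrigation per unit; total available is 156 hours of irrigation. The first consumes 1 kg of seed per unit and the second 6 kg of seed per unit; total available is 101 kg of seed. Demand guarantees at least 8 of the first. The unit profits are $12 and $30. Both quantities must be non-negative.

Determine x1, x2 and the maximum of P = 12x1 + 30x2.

x1 = 8, x2 = 14, maximum P = 516

Extreme points and P = 12x1 + 30x2:
  (52/3, 0) → P = 208
  (8, 0) → P = 96
  (8, 14) → P = 516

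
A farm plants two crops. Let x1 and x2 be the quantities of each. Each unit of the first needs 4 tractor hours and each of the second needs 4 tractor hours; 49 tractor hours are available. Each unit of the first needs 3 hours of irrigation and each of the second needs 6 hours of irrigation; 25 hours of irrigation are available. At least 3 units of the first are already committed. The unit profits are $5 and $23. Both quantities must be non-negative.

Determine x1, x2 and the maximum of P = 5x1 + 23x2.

The optimum lies where 3x1 + 6x2 = 25 and x1 = 3.
Solving simultaneously gives x1 = 3, x2 = 8/3.

x1 = 3, x2 = 8/3, maximum P = 229/3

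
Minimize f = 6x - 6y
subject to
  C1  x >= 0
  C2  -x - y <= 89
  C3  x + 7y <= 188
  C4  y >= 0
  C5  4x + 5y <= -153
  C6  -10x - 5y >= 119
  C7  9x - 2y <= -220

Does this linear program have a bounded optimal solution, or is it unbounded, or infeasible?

infeasible

The boundaries -x - y = 89 and x + 7y = 188 meet at (-811/6, 277/6), but that point violates x ≥ 0. Every candidate vertex is excluded by some other constraint, so the feasible region is empty.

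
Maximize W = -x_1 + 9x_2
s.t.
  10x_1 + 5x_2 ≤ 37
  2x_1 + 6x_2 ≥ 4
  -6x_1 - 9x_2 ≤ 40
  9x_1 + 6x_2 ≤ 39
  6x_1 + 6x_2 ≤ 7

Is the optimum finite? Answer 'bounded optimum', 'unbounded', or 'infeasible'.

unbounded

From the feasible point (-46/3, 52/9), moving in the direction (-9, 6) keeps every constraint satisfied while W increases without bound.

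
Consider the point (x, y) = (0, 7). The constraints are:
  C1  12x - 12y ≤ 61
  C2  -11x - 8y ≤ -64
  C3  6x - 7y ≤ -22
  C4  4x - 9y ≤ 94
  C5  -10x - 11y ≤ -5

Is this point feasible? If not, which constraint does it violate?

not feasible — violates C2

Constraint C2: -11x - 8y = -56, which is not ≤ -64. All other constraints are satisfied.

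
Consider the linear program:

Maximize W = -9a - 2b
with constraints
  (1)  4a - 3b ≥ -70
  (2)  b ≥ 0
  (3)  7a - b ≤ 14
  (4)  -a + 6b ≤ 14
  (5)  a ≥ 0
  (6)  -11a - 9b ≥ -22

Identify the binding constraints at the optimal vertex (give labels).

(2) and (5)

Corner points and W = -9a - 2b:
  (2, 0) → W = -18
  (0, 0) → W = 0
  (0, 7/3) → W = -14/3
  (2/25, 176/75) → W = -406/75

The maximum is at (0, 0). Substituting into each constraint, equality holds for (2) and (5); the remaining constraints have slack.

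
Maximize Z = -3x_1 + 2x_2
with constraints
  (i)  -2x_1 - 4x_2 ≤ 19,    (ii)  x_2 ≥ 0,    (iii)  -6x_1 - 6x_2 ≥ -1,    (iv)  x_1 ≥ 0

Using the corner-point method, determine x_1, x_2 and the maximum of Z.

x_1 = 0, x_2 = 1/6, maximum Z = 1/3

Corner points and Z = -3x_1 + 2x_2:
  (1/6, 0) → Z = -1/2
  (0, 0) → Z = 0
  (0, 1/6) → Z = 1/3

The binding constraints are -6x_1 - 6x_2 = -1 and x_1 = 0.
Solving simultaneously gives x_1 = 0, x_2 = 1/6.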